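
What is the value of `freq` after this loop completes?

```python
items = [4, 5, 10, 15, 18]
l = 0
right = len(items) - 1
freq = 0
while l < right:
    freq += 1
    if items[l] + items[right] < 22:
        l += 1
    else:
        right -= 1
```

Let's trace through this code step by step.

Initialize: items = [4, 5, 10, 15, 18]
Initialize: l = 0
Initialize: right = 4
Initialize: freq = 0
Entering loop: while l < right:
After iteration 1: l = 0, right = 3, freq = 1
After iteration 2: l = 1, right = 3, freq = 2
After iteration 3: l = 2, right = 3, freq = 3
After iteration 4: l = 2, right = 2, freq = 4
Loop ends.

Final answer: 4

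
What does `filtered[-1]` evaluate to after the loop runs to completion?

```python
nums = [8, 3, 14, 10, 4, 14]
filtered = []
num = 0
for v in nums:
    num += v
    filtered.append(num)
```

Let's trace through this code step by step.

Initialize: nums = [8, 3, 14, 10, 4, 14]
Initialize: filtered = []
Initialize: num = 0
Entering loop: for v in nums:
After iteration 1: v = 8, filtered = [8], num = 8
After iteration 2: v = 3, filtered = [8, 11], num = 11
After iteration 3: v = 14, filtered = [8, 11, 25], num = 25
After iteration 4: v = 10, filtered = [8, 11, 25, 35], num = 35
After iteration 5: v = 4, filtered = [8, 11, 25, 35, 39], num = 39
After iteration 6: v = 14, filtered = [8, 11, 25, 35, 39, 53], num = 53
Loop ends.
filtered[-1] = 53

Final answer: 53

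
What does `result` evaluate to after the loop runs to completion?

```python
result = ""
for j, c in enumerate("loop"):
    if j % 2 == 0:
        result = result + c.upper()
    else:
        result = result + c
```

Let's trace through this code step by step.

Initialize: result = ''
Entering loop: for j, c in enumerate("loop"):
After iteration 1: j = 0, c = 'l', result = 'L'
After iteration 2: j = 1, c = 'o', result = 'Lo'
After iteration 3: j = 2, c = 'o', result = 'LoO'
After iteration 4: j = 3, c = 'p', result = 'LoOp'
Loop ends.

Final answer: 'LoOp'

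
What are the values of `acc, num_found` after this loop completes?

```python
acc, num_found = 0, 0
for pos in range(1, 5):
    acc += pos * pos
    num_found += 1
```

Let's trace through this code step by step.

Initialize: acc = 0
Initialize: num_found = 0
Entering loop: for pos in range(1, 5):
After iteration 1: pos = 1, acc = 1, num_found = 1
After iteration 2: pos = 2, acc = 5, num_found = 2
After iteration 3: pos = 3, acc = 14, num_found = 3
After iteration 4: pos = 4, acc = 30, num_found = 4
Loop ends.

Final answer: 30, 4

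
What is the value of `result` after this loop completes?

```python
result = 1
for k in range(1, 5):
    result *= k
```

Let's trace through this code step by step.

Initialize: result = 1
Entering loop: for k in range(1, 5):
After iteration 1: k = 1, result = 1
After iteration 2: k = 2, result = 2
After iteration 3: k = 3, result = 6
After iteration 4: k = 4, result = 24
Loop ends.

Final answer: 24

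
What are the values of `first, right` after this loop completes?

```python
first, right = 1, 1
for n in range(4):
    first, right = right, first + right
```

Let's trace through this code step by step.

Initialize: first = 1
Initialize: right = 1
Entering loop: for n in range(4):
After iteration 1: n = 0, first = 1, right = 2
After iteration 2: n = 1, first = 2, right = 3
After iteration 3: n = 2, first = 3, right = 5
After iteration 4: n = 3, first = 5, right = 8
Loop ends.

Final answer: 5, 8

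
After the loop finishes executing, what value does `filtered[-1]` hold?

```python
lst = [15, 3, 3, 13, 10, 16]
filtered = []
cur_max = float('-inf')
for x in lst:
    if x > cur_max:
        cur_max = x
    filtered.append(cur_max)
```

Let's trace through this code step by step.

Initialize: lst = [15, 3, 3, 13, 10, 16]
Initialize: filtered = []
Initialize: cur_max = -inf
Entering loop: for x in lst:
After iteration 1: x = 15, filtered = [15], cur_max = 15
After iteration 2: x = 3, filtered = [15, 15], cur_max = 15
After iteration 3: x = 3, filtered = [15, 15, 15], cur_max = 15
After iteration 4: x = 13, filtered = [15, 15, 15, 15], cur_max = 15
After iteration 5: x = 10, filtered = [15, 15, 15, 15, 15], cur_max = 15
After iteration 6: x = 16, filtered = [15, 15, 15, 15, 15, 16], cur_max = 16
Loop ends.
filtered[-1] = 16

Final answer: 16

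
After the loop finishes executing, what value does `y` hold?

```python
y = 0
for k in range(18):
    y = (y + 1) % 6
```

Let's trace through this code step by step.

Initialize: y = 0
Entering loop: for k in range(18):
After iteration 1: k = 0, y = 1
After iteration 2: k = 1, y = 2
After iteration 3: k = 2, y = 3
After iteration 4: k = 3, y = 4
After iteration 5: k = 4, y = 5
After iteration 6: k = 5, y = 0
After iteration 7: k = 6, y = 1
After iteration 8: k = 7, y = 2
After iteration 9: k = 8, y = 3
After iteration 10: k = 9, y = 4
After iteration 11: k = 10, y = 5
After iteration 12: k = 11, y = 0
After iteration 13: k = 12, y = 1
After iteration 14: k = 13, y = 2
After iteration 15: k = 14, y = 3
After iteration 16: k = 15, y = 4
After iteration 17: k = 16, y = 5
After iteration 18: k = 17, y = 0
Loop ends.

Final answer: 0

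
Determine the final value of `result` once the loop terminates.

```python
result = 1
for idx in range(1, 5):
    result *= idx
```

Let's trace through this code step by step.

Initialize: result = 1
Entering loop: for idx in range(1, 5):
After iteration 1: idx = 1, result = 1
After iteration 2: idx = 2, result = 2
After iteration 3: idx = 3, result = 6
After iteration 4: idx = 4, result = 24
Loop ends.

Final answer: 24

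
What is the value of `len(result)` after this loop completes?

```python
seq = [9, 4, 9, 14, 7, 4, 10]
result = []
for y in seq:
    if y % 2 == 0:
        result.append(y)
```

Let's trace through this code step by step.

Initialize: seq = [9, 4, 9, 14, 7, 4, 10]
Initialize: result = []
Entering loop: for y in seq:
After iteration 1: y = 9, result = []
After iteration 2: y = 4, result = [4]
After iteration 3: y = 9, result = [4]
After iteration 4: y = 14, result = [4, 14]
After iteration 5: y = 7, result = [4, 14]
After iteration 6: y = 4, result = [4, 14, 4]
After iteration 7: y = 10, result = [4, 14, 4, 10]
Loop ends.
len(result) = 4

Final answer: 4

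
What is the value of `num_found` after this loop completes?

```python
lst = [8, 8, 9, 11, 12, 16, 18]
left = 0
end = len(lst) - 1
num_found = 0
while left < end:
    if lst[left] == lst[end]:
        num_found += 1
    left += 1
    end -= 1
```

Let's trace through this code step by step.

Initialize: lst = [8, 8, 9, 11, 12, 16, 18]
Initialize: left = 0
Initialize: end = 6
Initialize: num_found = 0
Entering loop: while left < end:
After iteration 1: left = 1, end = 5, num_found = 0
After iteration 2: left = 2, end = 4, num_found = 0
After iteration 3: left = 3, end = 3, num_found = 0
Loop ends.

Final answer: 0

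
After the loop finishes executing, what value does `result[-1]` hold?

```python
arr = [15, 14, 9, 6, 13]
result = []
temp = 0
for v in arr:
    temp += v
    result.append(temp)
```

Let's trace through this code step by step.

Initialize: arr = [15, 14, 9, 6, 13]
Initialize: result = []
Initialize: temp = 0
Entering loop: for v in arr:
After iteration 1: v = 15, result = [15], temp = 15
After iteration 2: v = 14, result = [15, 29], temp = 29
After iteration 3: v = 9, result = [15, 29, 38], temp = 38
After iteration 4: v = 6, result = [15, 29, 38, 44], temp = 44
After iteration 5: v = 13, result = [15, 29, 38, 44, 57], temp = 57
Loop ends.
result[-1] = 57

Final answer: 57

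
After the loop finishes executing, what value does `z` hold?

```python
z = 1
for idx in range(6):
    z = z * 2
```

Let's trace through this code step by step.

Initialize: z = 1
Entering loop: for idx in range(6):
After iteration 1: idx = 0, z = 2
After iteration 2: idx = 1, z = 4
After iteration 3: idx = 2, z = 8
After iteration 4: idx = 3, z = 16
After iteration 5: idx = 4, z = 32
After iteration 6: idx = 5, z = 64
Loop ends.

Final answer: 64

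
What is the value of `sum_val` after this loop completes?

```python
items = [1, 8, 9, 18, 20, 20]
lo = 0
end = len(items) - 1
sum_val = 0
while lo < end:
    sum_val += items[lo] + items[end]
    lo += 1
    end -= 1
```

Let's trace through this code step by step.

Initialize: items = [1, 8, 9, 18, 20, 20]
Initialize: lo = 0
Initialize: end = 5
Initialize: sum_val = 0
Entering loop: while lo < end:
After iteration 1: lo = 1, end = 4, sum_val = 21
After iteration 2: lo = 2, end = 3, sum_val = 49
After iteration 3: lo = 3, end = 2, sum_val = 76
Loop ends.

Final answer: 76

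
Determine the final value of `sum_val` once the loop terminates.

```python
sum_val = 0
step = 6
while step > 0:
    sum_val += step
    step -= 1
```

Let's trace through this code step by step.

Initialize: sum_val = 0
Initialize: step = 6
Entering loop: while step > 0:
After iteration 1: sum_val = 6, step = 5
After iteration 2: sum_val = 11, step = 4
After iteration 3: sum_val = 15, step = 3
After iteration 4: sum_val = 18, step = 2
After iteration 5: sum_val = 20, step = 1
After iteration 6: sum_val = 21, step = 0
Loop ends.

Final answer: 21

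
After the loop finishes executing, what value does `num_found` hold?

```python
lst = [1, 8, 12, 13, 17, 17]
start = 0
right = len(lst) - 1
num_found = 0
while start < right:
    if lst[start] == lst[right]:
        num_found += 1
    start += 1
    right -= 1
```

Let's trace through this code step by step.

Initialize: lst = [1, 8, 12, 13, 17, 17]
Initialize: start = 0
Initialize: right = 5
Initialize: num_found = 0
Entering loop: while start < right:
After iteration 1: start = 1, right = 4, num_found = 0
After iteration 2: start = 2, right = 3, num_found = 0
After iteration 3: start = 3, right = 2, num_found = 0
Loop ends.

Final answer: 0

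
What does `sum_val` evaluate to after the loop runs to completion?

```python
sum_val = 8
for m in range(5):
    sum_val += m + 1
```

Let's trace through this code step by step.

Initialize: sum_val = 8
Entering loop: for m in range(5):
After iteration 1: m = 0, sum_val = 9
After iteration 2: m = 1, sum_val = 11
After iteration 3: m = 2, sum_val = 14
After iteration 4: m = 3, sum_val = 18
After iteration 5: m = 4, sum_val = 23
Loop ends.

Final answer: 23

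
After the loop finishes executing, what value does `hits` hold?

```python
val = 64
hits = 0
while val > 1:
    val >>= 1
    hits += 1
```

Let's trace through this code step by step.

Initialize: val = 64
Initialize: hits = 0
Entering loop: while val > 1:
After iteration 1: val = 32, hits = 1
After iteration 2: val = 16, hits = 2
After iteration 3: val = 8, hits = 3
After iteration 4: val = 4, hits = 4
After iteration 5: val = 2, hits = 5
After iteration 6: val = 1, hits = 6
Loop ends.

Final answer: 6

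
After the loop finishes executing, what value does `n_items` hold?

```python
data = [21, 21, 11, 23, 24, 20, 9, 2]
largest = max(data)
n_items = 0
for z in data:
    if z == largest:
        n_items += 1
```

Let's trace through this code step by step.

Initialize: data = [21, 21, 11, 23, 24, 20, 9, 2]
Initialize: largest = 24
Initialize: n_items = 0
Entering loop: for z in data:
After iteration 1: z = 21, n_items = 0
After iteration 2: z = 21, n_items = 0
After iteration 3: z = 11, n_items = 0
After iteration 4: z = 23, n_items = 0
After iteration 5: z = 24, n_items = 1
After iteration 6: z = 20, n_items = 1
After iteration 7: z = 9, n_items = 1
After iteration 8: z = 2, n_items = 1
Loop ends.

Final answer: 1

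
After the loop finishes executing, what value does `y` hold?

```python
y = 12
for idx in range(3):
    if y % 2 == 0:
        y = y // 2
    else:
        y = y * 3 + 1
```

Let's trace through this code step by step.

Initialize: y = 12
Entering loop: for idx in range(3):
After iteration 1: idx = 0, y = 6
After iteration 2: idx = 1, y = 3
After iteration 3: idx = 2, y = 10
Loop ends.

Final answer: 10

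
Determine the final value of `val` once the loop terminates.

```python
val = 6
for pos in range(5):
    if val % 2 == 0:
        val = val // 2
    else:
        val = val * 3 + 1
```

Let's trace through this code step by step.

Initialize: val = 6
Entering loop: for pos in range(5):
After iteration 1: pos = 0, val = 3
After iteration 2: pos = 1, val = 10
After iteration 3: pos = 2, val = 5
After iteration 4: pos = 3, val = 16
After iteration 5: pos = 4, val = 8
Loop ends.

Final answer: 8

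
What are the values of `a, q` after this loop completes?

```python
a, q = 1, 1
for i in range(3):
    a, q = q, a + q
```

Let's trace through this code step by step.

Initialize: a = 1
Initialize: q = 1
Entering loop: for i in range(3):
After iteration 1: i = 0, a = 1, q = 2
After iteration 2: i = 1, a = 2, q = 3
After iteration 3: i = 2, a = 3, q = 5
Loop ends.

Final answer: 3, 5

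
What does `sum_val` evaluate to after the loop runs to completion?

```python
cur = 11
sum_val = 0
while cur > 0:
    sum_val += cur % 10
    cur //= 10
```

Let's trace through this code step by step.

Initialize: cur = 11
Initialize: sum_val = 0
Entering loop: while cur > 0:
After iteration 1: cur = 1, sum_val = 1
After iteration 2: cur = 0, sum_val = 2
Loop ends.

Final answer: 2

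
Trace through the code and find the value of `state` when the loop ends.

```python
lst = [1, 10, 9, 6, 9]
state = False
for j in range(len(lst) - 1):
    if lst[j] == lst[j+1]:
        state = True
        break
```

Let's trace through this code step by step.

Initialize: lst = [1, 10, 9, 6, 9]
Initialize: state = False
Entering loop: for j in range(len(lst) - 1):
After iteration 1: j = 0, state = False
After iteration 2: j = 1, state = False
After iteration 3: j = 2, state = False
After iteration 4: j = 3, state = False
Loop ends.

Final answer: False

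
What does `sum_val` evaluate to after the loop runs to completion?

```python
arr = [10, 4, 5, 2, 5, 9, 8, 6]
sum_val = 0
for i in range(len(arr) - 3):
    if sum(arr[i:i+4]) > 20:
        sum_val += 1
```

Let's trace through this code step by step.

Initialize: arr = [10, 4, 5, 2, 5, 9, 8, 6]
Initialize: sum_val = 0
Entering loop: for i in range(len(arr) - 3):
After iteration 1: i = 0, sum_val = 1
After iteration 2: i = 1, sum_val = 1
After iteration 3: i = 2, sum_val = 2
After iteration 4: i = 3, sum_val = 3
After iteration 5: i = 4, sum_val = 4
Loop ends.

Final answer: 4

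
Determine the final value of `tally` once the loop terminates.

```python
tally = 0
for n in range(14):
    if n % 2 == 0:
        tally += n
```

Let's trace through this code step by step.

Initialize: tally = 0
Entering loop: for n in range(14):
After iteration 1: n = 0, tally = 0
After iteration 2: n = 1, tally = 0
After iteration 3: n = 2, tally = 2
After iteration 4: n = 3, tally = 2
After iteration 5: n = 4, tally = 6
After iteration 6: n = 5, tally = 6
After iteration 7: n = 6, tally = 12
After iteration 8: n = 7, tally = 12
After iteration 9: n = 8, tally = 20
After iteration 10: n = 9, tally = 20
After iteration 11: n = 10, tally = 30
After iteration 12: n = 11, tally = 30
After iteration 13: n = 12, tally = 42
After iteration 14: n = 13, tally = 42
Loop ends.

Final answer: 42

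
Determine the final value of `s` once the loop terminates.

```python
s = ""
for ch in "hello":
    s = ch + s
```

Let's trace through this code step by step.

Initialize: s = ''
Entering loop: for ch in "hello":
After iteration 1: ch = 'h', s = 'h'
After iteration 2: ch = 'e', s = 'eh'
After iteration 3: ch = 'l', s = 'leh'
After iteration 4: ch = 'l', s = 'lleh'
After iteration 5: ch = 'o', s = 'olleh'
Loop ends.

Final answer: 'olleh'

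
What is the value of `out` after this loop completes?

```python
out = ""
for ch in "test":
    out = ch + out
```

Let's trace through this code step by step.

Initialize: out = ''
Entering loop: for ch in "test":
After iteration 1: ch = 't', out = 't'
After iteration 2: ch = 'e', out = 'et'
After iteration 3: ch = 's', out = 'set'
After iteration 4: ch = 't', out = 'tset'
Loop ends.

Final answer: 'tset'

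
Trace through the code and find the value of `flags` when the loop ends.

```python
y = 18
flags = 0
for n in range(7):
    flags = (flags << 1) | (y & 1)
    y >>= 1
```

Let's trace through this code step by step.

Initialize: y = 18
Initialize: flags = 0
Entering loop: for n in range(7):
After iteration 1: n = 0, y = 9, flags = 0
After iteration 2: n = 1, y = 4, flags = 1
After iteration 3: n = 2, y = 2, flags = 2
After iteration 4: n = 3, y = 1, flags = 4
After iteration 5: n = 4, y = 0, flags = 9
After iteration 6: n = 5, y = 0, flags = 18
After iteration 7: n = 6, y = 0, flags = 36
Loop ends.

Final answer: 36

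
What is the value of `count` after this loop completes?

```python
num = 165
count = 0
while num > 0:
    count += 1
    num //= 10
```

Let's trace through this code step by step.

Initialize: num = 165
Initialize: count = 0
Entering loop: while num > 0:
After iteration 1: num = 16, count = 1
After iteration 2: num = 1, count = 2
After iteration 3: num = 0, count = 3
Loop ends.

Final answer: 3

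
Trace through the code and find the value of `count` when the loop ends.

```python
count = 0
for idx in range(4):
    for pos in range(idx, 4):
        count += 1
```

Let's trace through this code step by step.

Initialize: count = 0
Entering loop: for idx in range(4):
After iteration 1: idx = 0, count = 4
After iteration 2: idx = 1, count = 7
After iteration 3: idx = 2, count = 9
After iteration 4: idx = 3, count = 10
Loop ends.

Final answer: 10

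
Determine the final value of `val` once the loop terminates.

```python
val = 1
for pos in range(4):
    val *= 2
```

Let's trace through this code step by step.

Initialize: val = 1
Entering loop: for pos in range(4):
After iteration 1: pos = 0, val = 2
After iteration 2: pos = 1, val = 4
After iteration 3: pos = 2, val = 8
After iteration 4: pos = 3, val = 16
Loop ends.

Final answer: 16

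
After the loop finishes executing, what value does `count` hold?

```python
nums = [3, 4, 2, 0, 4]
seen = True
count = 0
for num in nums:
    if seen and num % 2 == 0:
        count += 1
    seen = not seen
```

Let's trace through this code step by step.

Initialize: nums = [3, 4, 2, 0, 4]
Initialize: seen = True
Initialize: count = 0
Entering loop: for num in nums:
After iteration 1: num = 3, seen = False, count = 0
After iteration 2: num = 4, seen = True, count = 0
After iteration 3: num = 2, seen = False, count = 1
After iteration 4: num = 0, seen = True, count = 1
After iteration 5: num = 4, seen = False, count = 2
Loop ends.

Final answer: 2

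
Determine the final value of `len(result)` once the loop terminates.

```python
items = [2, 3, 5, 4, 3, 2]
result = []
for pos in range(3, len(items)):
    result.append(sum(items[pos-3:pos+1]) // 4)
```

Let's trace through this code step by step.

Initialize: items = [2, 3, 5, 4, 3, 2]
Initialize: result = []
Entering loop: for pos in range(3, len(items)):
After iteration 1: pos = 3, result = [3]
After iteration 2: pos = 4, result = [3, 3]
After iteration 3: pos = 5, result = [3, 3, 3]
Loop ends.
len(result) = 3

Final answer: 3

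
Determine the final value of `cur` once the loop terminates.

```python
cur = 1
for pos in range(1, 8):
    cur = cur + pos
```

Let's trace through this code step by step.

Initialize: cur = 1
Entering loop: for pos in range(1, 8):
After iteration 1: pos = 1, cur = 2
After iteration 2: pos = 2, cur = 4
After iteration 3: pos = 3, cur = 7
After iteration 4: pos = 4, cur = 11
After iteration 5: pos = 5, cur = 16
After iteration 6: pos = 6, cur = 22
After iteration 7: pos = 7, cur = 29
Loop ends.

Final answer: 29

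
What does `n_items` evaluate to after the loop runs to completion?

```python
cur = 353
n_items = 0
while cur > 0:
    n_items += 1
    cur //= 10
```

Let's trace through this code step by step.

Initialize: cur = 353
Initialize: n_items = 0
Entering loop: while cur > 0:
After iteration 1: cur = 35, n_items = 1
After iteration 2: cur = 3, n_items = 2
After iteration 3: cur = 0, n_items = 3
Loop ends.

Final answer: 3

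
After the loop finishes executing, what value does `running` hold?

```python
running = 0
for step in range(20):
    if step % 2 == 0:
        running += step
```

Let's trace through this code step by step.

Initialize: running = 0
Entering loop: for step in range(20):
After iteration 1: step = 0, running = 0
After iteration 2: step = 1, running = 0
After iteration 3: step = 2, running = 2
After iteration 4: step = 3, running = 2
After iteration 5: step = 4, running = 6
After iteration 6: step = 5, running = 6
After iteration 7: step = 6, running = 12
After iteration 8: step = 7, running = 12
After iteration 9: step = 8, running = 20
After iteration 10: step = 9, running = 20
After iteration 11: step = 10, running = 30
After iteration 12: step = 11, running = 30
After iteration 13: step = 12, running = 42
After iteration 14: step = 13, running = 42
After iteration 15: step = 14, running = 56
After iteration 16: step = 15, running = 56
After iteration 17: step = 16, running = 72
After iteration 18: step = 17, running = 72
After iteration 19: step = 18, running = 90
After iteration 20: step = 19, running = 90
Loop ends.

Final answer: 90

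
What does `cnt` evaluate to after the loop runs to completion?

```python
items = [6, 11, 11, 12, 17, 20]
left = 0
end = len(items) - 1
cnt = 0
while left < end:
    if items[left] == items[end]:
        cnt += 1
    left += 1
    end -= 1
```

Let's trace through this code step by step.

Initialize: items = [6, 11, 11, 12, 17, 20]
Initialize: left = 0
Initialize: end = 5
Initialize: cnt = 0
Entering loop: while left < end:
After iteration 1: left = 1, end = 4, cnt = 0
After iteration 2: left = 2, end = 3, cnt = 0
After iteration 3: left = 3, end = 2, cnt = 0
Loop ends.

Final answer: 0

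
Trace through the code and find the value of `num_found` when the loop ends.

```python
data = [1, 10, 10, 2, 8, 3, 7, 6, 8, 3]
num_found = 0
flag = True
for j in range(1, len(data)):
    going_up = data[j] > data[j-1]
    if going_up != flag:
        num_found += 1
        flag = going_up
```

Let's trace through this code step by step.

Initialize: data = [1, 10, 10, 2, 8, 3, 7, 6, 8, 3]
Initialize: num_found = 0
Initialize: flag = True
Entering loop: for j in range(1, len(data)):
After iteration 1: j = 1, num_found = 0, flag = True, going_up = True
After iteration 2: j = 2, num_found = 1, flag = False, going_up = False
After iteration 3: j = 3, num_found = 1, flag = False, going_up = False
After iteration 4: j = 4, num_found = 2, flag = True, going_up = True
After iteration 5: j = 5, num_found = 3, flag = False, going_up = False
After iteration 6: j = 6, num_found = 4, flag = True, going_up = True
After iteration 7: j = 7, num_found = 5, flag = False, going_up = False
After iteration 8: j = 8, num_found = 6, flag = True, going_up = True
After iteration 9: j = 9, num_found = 7, flag = False, going_up = False
Loop ends.

Final answer: 7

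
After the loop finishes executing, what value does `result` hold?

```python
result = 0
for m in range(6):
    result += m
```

Let's trace through this code step by step.

Initialize: result = 0
Entering loop: for m in range(6):
After iteration 1: m = 0, result = 0
After iteration 2: m = 1, result = 1
After iteration 3: m = 2, result = 3
After iteration 4: m = 3, result = 6
After iteration 5: m = 4, result = 10
After iteration 6: m = 5, result = 15
Loop ends.

Final answer: 15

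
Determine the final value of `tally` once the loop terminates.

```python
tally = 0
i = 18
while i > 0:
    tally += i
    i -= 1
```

Let's trace through this code step by step.

Initialize: tally = 0
Initialize: i = 18
Entering loop: while i > 0:
After iteration 1: tally = 18, i = 17
After iteration 2: tally = 35, i = 16
After iteration 3: tally = 51, i = 15
After iteration 4: tally = 66, i = 14
After iteration 5: tally = 80, i = 13
After iteration 6: tally = 93, i = 12
After iteration 7: tally = 105, i = 11
After iteration 8: tally = 116, i = 10
After iteration 9: tally = 126, i = 9
After iteration 10: tally = 135, i = 8
After iteration 11: tally = 143, i = 7
After iteration 12: tally = 150, i = 6
After iteration 13: tally = 156, i = 5
After iteration 14: tally = 161, i = 4
After iteration 15: tally = 165, i = 3
After iteration 16: tally = 168, i = 2
After iteration 17: tally = 170, i = 1
After iteration 18: tally = 171, i = 0
Loop ends.

Final answer: 171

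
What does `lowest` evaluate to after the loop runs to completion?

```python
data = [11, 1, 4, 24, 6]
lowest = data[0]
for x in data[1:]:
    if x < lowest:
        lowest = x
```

Let's trace through this code step by step.

Initialize: data = [11, 1, 4, 24, 6]
Initialize: lowest = 11
Entering loop: for x in data[1:]:
After iteration 1: x = 1, lowest = 1
After iteration 2: x = 4, lowest = 1
After iteration 3: x = 24, lowest = 1
After iteration 4: x = 6, lowest = 1
Loop ends.

Final answer: 1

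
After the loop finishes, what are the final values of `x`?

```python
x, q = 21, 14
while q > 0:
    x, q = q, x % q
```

Let's trace through this code step by step.

Initialize: x = 21
Initialize: q = 14
Entering loop: while q > 0:
After iteration 1: x = 14, q = 7
After iteration 2: x = 7, q = 0
Loop ends.

Final answer: 7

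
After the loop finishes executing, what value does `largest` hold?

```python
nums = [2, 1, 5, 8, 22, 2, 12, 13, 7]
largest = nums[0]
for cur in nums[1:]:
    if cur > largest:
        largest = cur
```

Let's trace through this code step by step.

Initialize: nums = [2, 1, 5, 8, 22, 2, 12, 13, 7]
Initialize: largest = 2
Entering loop: for cur in nums[1:]:
After iteration 1: cur = 1, largest = 2
After iteration 2: cur = 5, largest = 5
After iteration 3: cur = 8, largest = 8
After iteration 4: cur = 22, largest = 22
After iteration 5: cur = 2, largest = 22
After iteration 6: cur = 12, largest = 22
After iteration 7: cur = 13, largest = 22
After iteration 8: cur = 7, largest = 22
Loop ends.

Final answer: 22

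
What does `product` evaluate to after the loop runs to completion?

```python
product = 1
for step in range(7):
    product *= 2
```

Let's trace through this code step by step.

Initialize: product = 1
Entering loop: for step in range(7):
After iteration 1: step = 0, product = 2
After iteration 2: step = 1, product = 4
After iteration 3: step = 2, product = 8
After iteration 4: step = 3, product = 16
After iteration 5: step = 4, product = 32
After iteration 6: step = 5, product = 64
After iteration 7: step = 6, product = 128
Loop ends.

Final answer: 128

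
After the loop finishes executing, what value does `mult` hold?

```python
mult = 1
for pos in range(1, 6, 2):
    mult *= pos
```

Let's trace through this code step by step.

Initialize: mult = 1
Entering loop: for pos in range(1, 6, 2):
After iteration 1: pos = 1, mult = 1
After iteration 2: pos = 3, mult = 3
After iteration 3: pos = 5, mult = 15
Loop ends.

Final answer: 15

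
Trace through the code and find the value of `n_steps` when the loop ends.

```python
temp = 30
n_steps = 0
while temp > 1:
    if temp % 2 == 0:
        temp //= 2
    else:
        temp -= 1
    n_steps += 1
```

Let's trace through this code step by step.

Initialize: temp = 30
Initialize: n_steps = 0
Entering loop: while temp > 1:
After iteration 1: temp = 15, n_steps = 1
After iteration 2: temp = 14, n_steps = 2
After iteration 3: temp = 7, n_steps = 3
After iteration 4: temp = 6, n_steps = 4
After iteration 5: temp = 3, n_steps = 5
After iteration 6: temp = 2, n_steps = 6
After iteration 7: temp = 1, n_steps = 7
Loop ends.

Final answer: 7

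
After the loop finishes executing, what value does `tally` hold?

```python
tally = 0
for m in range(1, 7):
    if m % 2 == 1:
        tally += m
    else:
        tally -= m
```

Let's trace through this code step by step.

Initialize: tally = 0
Entering loop: for m in range(1, 7):
After iteration 1: m = 1, tally = 1
After iteration 2: m = 2, tally = -1
After iteration 3: m = 3, tally = 2
After iteration 4: m = 4, tally = -2
After iteration 5: m = 5, tally = 3
After iteration 6: m = 6, tally = -3
Loop ends.

Final answer: -3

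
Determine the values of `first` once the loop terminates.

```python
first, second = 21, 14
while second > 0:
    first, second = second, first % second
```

Let's trace through this code step by step.

Initialize: first = 21
Initialize: second = 14
Entering loop: while second > 0:
After iteration 1: first = 14, second = 7
After iteration 2: first = 7, second = 0
Loop ends.

Final answer: 7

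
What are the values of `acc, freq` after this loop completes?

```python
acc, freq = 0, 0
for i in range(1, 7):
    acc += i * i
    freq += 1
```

Let's trace through this code step by step.

Initialize: acc = 0
Initialize: freq = 0
Entering loop: for i in range(1, 7):
After iteration 1: i = 1, acc = 1, freq = 1
After iteration 2: i = 2, acc = 5, freq = 2
After iteration 3: i = 3, acc = 14, freq = 3
After iteration 4: i = 4, acc = 30, freq = 4
After iteration 5: i = 5, acc = 55, freq = 5
After iteration 6: i = 6, acc = 91, freq = 6
Loop ends.

Final answer: 91, 6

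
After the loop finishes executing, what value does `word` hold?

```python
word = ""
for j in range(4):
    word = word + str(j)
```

Let's trace through this code step by step.

Initialize: word = ''
Entering loop: for j in range(4):
After iteration 1: j = 0, word = '0'
After iteration 2: j = 1, word = '01'
After iteration 3: j = 2, word = '012'
After iteration 4: j = 3, word = '0123'
Loop ends.

Final answer: '0123'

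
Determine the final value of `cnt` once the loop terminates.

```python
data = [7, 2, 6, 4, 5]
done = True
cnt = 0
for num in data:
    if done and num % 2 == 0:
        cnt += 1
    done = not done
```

Let's trace through this code step by step.

Initialize: data = [7, 2, 6, 4, 5]
Initialize: done = True
Initialize: cnt = 0
Entering loop: for num in data:
After iteration 1: num = 7, done = False, cnt = 0
After iteration 2: num = 2, done = True, cnt = 0
After iteration 3: num = 6, done = False, cnt = 1
After iteration 4: num = 4, done = True, cnt = 1
After iteration 5: num = 5, done = False, cnt = 1
Loop ends.

Final answer: 1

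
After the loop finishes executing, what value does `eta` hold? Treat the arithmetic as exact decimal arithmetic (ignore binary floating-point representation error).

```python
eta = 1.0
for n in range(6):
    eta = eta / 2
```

Let's trace through this code step by step.

Initialize: eta = 1.0
Entering loop: for n in range(6):
After iteration 1: n = 0, eta = 0.5
After iteration 2: n = 1, eta = 0.25
After iteration 3: n = 2, eta = 0.125
After iteration 4: n = 3, eta = 0.0625
After iteration 5: n = 4, eta = 0.03125
After iteration 6: n = 5, eta = 0.015625
Loop ends.

Final answer: 0.015625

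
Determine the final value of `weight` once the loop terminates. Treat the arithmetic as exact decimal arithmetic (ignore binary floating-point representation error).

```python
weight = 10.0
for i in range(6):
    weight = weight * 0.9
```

Let's trace through this code step by step.

Initialize: weight = 10.0
Entering loop: for i in range(6):
After iteration 1: i = 0, weight = 9.0
After iteration 2: i = 1, weight = 8.1
After iteration 3: i = 2, weight = 7.29
After iteration 4: i = 3, weight = 6.561
After iteration 5: i = 4, weight = 5.9049
After iteration 6: i = 5, weight = 5.31441
Loop ends.

Final answer: 5.31441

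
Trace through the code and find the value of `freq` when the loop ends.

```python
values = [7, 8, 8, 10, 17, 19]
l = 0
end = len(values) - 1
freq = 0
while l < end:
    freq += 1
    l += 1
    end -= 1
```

Let's trace through this code step by step.

Initialize: values = [7, 8, 8, 10, 17, 19]
Initialize: l = 0
Initialize: end = 5
Initialize: freq = 0
Entering loop: while l < end:
After iteration 1: l = 1, end = 4, freq = 1
After iteration 2: l = 2, end = 3, freq = 2
After iteration 3: l = 3, end = 2, freq = 3
Loop ends.

Final answer: 3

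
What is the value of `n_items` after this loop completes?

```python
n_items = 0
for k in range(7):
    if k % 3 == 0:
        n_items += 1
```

Let's trace through this code step by step.

Initialize: n_items = 0
Entering loop: for k in range(7):
After iteration 1: k = 0, n_items = 1
After iteration 2: k = 1, n_items = 1
After iteration 3: k = 2, n_items = 1
After iteration 4: k = 3, n_items = 2
After iteration 5: k = 4, n_items = 2
After iteration 6: k = 5, n_items = 2
After iteration 7: k = 6, n_items = 3
Loop ends.

Final answer: 3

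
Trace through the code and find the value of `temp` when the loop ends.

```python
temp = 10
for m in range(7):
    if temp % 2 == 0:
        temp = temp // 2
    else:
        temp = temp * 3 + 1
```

Let's trace through this code step by step.

Initialize: temp = 10
Entering loop: for m in range(7):
After iteration 1: m = 0, temp = 5
After iteration 2: m = 1, temp = 16
After iteration 3: m = 2, temp = 8
After iteration 4: m = 3, temp = 4
After iteration 5: m = 4, temp = 2
After iteration 6: m = 5, temp = 1
After iteration 7: m = 6, temp = 4
Loop ends.

Final answer: 4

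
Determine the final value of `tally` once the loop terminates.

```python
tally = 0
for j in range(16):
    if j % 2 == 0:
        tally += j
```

Let's trace through this code step by step.

Initialize: tally = 0
Entering loop: for j in range(16):
After iteration 1: j = 0, tally = 0
After iteration 2: j = 1, tally = 0
After iteration 3: j = 2, tally = 2
After iteration 4: j = 3, tally = 2
After iteration 5: j = 4, tally = 6
After iteration 6: j = 5, tally = 6
After iteration 7: j = 6, tally = 12
After iteration 8: j = 7, tally = 12
After iteration 9: j = 8, tally = 20
After iteration 10: j = 9, tally = 20
After iteration 11: j = 10, tally = 30
After iteration 12: j = 11, tally = 30
After iteration 13: j = 12, tally = 42
After iteration 14: j = 13, tally = 42
After iteration 15: j = 14, tally = 56
After iteration 16: j = 15, tally = 56
Loop ends.

Final answer: 56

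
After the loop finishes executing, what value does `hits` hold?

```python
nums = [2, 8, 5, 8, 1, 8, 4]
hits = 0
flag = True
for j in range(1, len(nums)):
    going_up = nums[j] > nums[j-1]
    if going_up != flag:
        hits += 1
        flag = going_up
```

Let's trace through this code step by step.

Initialize: nums = [2, 8, 5, 8, 1, 8, 4]
Initialize: hits = 0
Initialize: flag = True
Entering loop: for j in range(1, len(nums)):
After iteration 1: j = 1, hits = 0, flag = True, going_up = True
After iteration 2: j = 2, hits = 1, flag = False, going_up = False
After iteration 3: j = 3, hits = 2, flag = True, going_up = True
After iteration 4: j = 4, hits = 3, flag = False, going_up = False
After iteration 5: j = 5, hits = 4, flag = True, going_up = True
After iteration 6: j = 6, hits = 5, flag = False, going_up = False
Loop ends.

Final answer: 5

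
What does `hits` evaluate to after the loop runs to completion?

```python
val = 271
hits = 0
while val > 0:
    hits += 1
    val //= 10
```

Let's trace through this code step by step.

Initialize: val = 271
Initialize: hits = 0
Entering loop: while val > 0:
After iteration 1: val = 27, hits = 1
After iteration 2: val = 2, hits = 2
After iteration 3: val = 0, hits = 3
Loop ends.

Final answer: 3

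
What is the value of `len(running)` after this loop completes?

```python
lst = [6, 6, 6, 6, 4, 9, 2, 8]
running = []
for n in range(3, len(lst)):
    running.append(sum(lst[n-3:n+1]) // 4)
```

Let's trace through this code step by step.

Initialize: lst = [6, 6, 6, 6, 4, 9, 2, 8]
Initialize: running = []
Entering loop: for n in range(3, len(lst)):
After iteration 1: n = 3, running = [6]
After iteration 2: n = 4, running = [6, 5]
After iteration 3: n = 5, running = [6, 5, 6]
After iteration 4: n = 6, running = [6, 5, 6, 5]
After iteration 5: n = 7, running = [6, 5, 6, 5, 5]
Loop ends.
len(running) = 5

Final answer: 5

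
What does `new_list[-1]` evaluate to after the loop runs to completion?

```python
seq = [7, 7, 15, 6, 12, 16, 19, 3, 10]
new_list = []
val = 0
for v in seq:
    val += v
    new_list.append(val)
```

Let's trace through this code step by step.

Initialize: seq = [7, 7, 15, 6, 12, 16, 19, 3, 10]
Initialize: new_list = []
Initialize: val = 0
Entering loop: for v in seq:
After iteration 1: v = 7, new_list = [7], val = 7
After iteration 2: v = 7, new_list = [7, 14], val = 14
After iteration 3: v = 15, new_list = [7, 14, 29], val = 29
After iteration 4: v = 6, new_list = [7, 14, 29, 35], val = 35
After iteration 5: v = 12, new_list = [7, 14, 29, 35, 47], val = 47
After iteration 6: v = 16, new_list = [7, 14, 29, 35, 47, 63], val = 63
After iteration 7: v = 19, new_list = [7, 14, 29, 35, 47, 63, 82], val = 82
After iteration 8: v = 3, new_list = [7, 14, 29, 35, 47, 63, 82, 85], val = 85
After iteration 9: v = 10, new_list = [7, 14, 29, 35, 47, 63, 82, 85, 95], val = 95
Loop ends.
new_list[-1] = 95

Final answer: 95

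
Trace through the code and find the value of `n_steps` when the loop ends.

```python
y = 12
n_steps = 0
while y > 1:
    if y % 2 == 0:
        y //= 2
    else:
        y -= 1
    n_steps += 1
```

Let's trace through this code step by step.

Initialize: y = 12
Initialize: n_steps = 0
Entering loop: while y > 1:
After iteration 1: y = 6, n_steps = 1
After iteration 2: y = 3, n_steps = 2
After iteration 3: y = 2, n_steps = 3
After iteration 4: y = 1, n_steps = 4
Loop ends.

Final answer: 4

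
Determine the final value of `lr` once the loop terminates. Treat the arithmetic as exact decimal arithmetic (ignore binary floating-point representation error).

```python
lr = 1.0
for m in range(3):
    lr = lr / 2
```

Let's trace through this code step by step.

Initialize: lr = 1.0
Entering loop: for m in range(3):
After iteration 1: m = 0, lr = 0.5
After iteration 2: m = 1, lr = 0.25
After iteration 3: m = 2, lr = 0.125
Loop ends.

Final answer: 0.125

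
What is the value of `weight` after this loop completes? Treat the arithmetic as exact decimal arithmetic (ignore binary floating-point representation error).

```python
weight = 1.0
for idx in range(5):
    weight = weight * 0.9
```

Let's trace through this code step by step.

Initialize: weight = 1.0
Entering loop: for idx in range(5):
After iteration 1: idx = 0, weight = 0.9
After iteration 2: idx = 1, weight = 0.81
After iteration 3: idx = 2, weight = 0.729
After iteration 4: idx = 3, weight = 0.6561
After iteration 5: idx = 4, weight = 0.59049
Loop ends.

Final answer: 0.59049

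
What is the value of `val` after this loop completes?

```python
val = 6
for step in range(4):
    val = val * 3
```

Let's trace through this code step by step.

Initialize: val = 6
Entering loop: for step in range(4):
After iteration 1: step = 0, val = 18
After iteration 2: step = 1, val = 54
After iteration 3: step = 2, val = 162
After iteration 4: step = 3, val = 486
Loop ends.

Final answer: 486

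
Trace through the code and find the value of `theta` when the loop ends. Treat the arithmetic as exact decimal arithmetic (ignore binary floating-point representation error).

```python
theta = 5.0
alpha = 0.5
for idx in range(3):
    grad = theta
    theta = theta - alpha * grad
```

Let's trace through this code step by step.

Initialize: theta = 5.0
Initialize: alpha = 0.5
Entering loop: for idx in range(3):
After iteration 1: idx = 0, theta = 2.5, grad = 5.0
After iteration 2: idx = 1, theta = 1.25, grad = 2.5
After iteration 3: idx = 2, theta = 0.625, grad = 1.25
Loop ends.

Final answer: 0.625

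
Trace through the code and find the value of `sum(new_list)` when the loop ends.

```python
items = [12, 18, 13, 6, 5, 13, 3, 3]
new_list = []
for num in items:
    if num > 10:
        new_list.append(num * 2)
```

Let's trace through this code step by step.

Initialize: items = [12, 18, 13, 6, 5, 13, 3, 3]
Initialize: new_list = []
Entering loop: for num in items:
After iteration 1: num = 12, new_list = [24]
After iteration 2: num = 18, new_list = [24, 36]
After iteration 3: num = 13, new_list = [24, 36, 26]
After iteration 4: num = 6, new_list = [24, 36, 26]
After iteration 5: num = 5, new_list = [24, 36, 26]
After iteration 6: num = 13, new_list = [24, 36, 26, 26]
After iteration 7: num = 3, new_list = [24, 36, 26, 26]
After iteration 8: num = 3, new_list = [24, 36, 26, 26]
Loop ends.
sum(new_list) = 112

Final answer: 112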